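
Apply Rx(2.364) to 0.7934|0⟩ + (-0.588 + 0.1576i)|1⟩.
(0.4466 + 0.5441i)|0⟩ + (-0.2229 - 0.6744i)|1⟩

Rx(2.364) = [[cos(θ/2), −i·sin(θ/2)], [−i·sin(θ/2), cos(θ/2)]]; θ = 2.364, cos(θ/2) ≈ 0.379075, sin(θ/2) ≈ 0.925366.
With a = amp(|0⟩) = 0.7934 and b = amp(|1⟩) = (-0.588 + 0.1576i):
new amp(|0⟩) = (0.379075)·a + (-0.925366i)·b = (0.4466 + 0.5441i)
new amp(|1⟩) = (-0.925366i)·a + (0.379075)·b = (-0.2229 - 0.6744i)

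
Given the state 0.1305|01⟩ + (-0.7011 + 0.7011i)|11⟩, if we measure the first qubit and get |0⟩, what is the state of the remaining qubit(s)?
|1⟩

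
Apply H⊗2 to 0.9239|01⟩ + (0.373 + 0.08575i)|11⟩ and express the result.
(0.6485 + 0.04288i)|00⟩ + (-0.6485 - 0.04288i)|01⟩ + (0.2755 - 0.04288i)|10⟩ + (-0.2755 + 0.04288i)|11⟩

H⊗2 gives amp(|y⟩) = (1/2) Σ_x (−1)^(x·y) amp(|x⟩), where x·y is the number of positions in which both x and y have a 1.
|00⟩: (0.9239 + (0.373 + 0.08575i))/2 = (0.6485 + 0.04288i)
|01⟩: (-0.9239 - (0.373 + 0.08575i))/2 = (-0.6485 - 0.04288i)
|10⟩: (0.9239 - (0.373 + 0.08575i))/2 = (0.2755 - 0.04288i)
|11⟩: (-0.9239 + (0.373 + 0.08575i))/2 = (-0.2755 + 0.04288i)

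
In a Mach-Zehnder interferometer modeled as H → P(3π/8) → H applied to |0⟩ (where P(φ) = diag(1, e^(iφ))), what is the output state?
(0.6913 + 0.4619i)|0⟩ + (0.3087 - 0.4619i)|1⟩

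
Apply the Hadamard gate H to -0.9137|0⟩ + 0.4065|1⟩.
-0.3586|0⟩ - 0.9335|1⟩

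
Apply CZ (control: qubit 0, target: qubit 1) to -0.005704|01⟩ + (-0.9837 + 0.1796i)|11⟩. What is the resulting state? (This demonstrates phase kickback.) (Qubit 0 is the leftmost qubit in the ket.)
-0.005704|01⟩ + (0.9837 - 0.1796i)|11⟩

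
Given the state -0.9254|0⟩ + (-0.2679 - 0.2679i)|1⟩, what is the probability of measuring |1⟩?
0.1435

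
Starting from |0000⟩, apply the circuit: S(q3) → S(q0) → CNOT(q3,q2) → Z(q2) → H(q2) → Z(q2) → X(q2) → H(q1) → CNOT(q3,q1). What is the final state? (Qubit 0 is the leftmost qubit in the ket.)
-1/2|0000⟩ + 1/2|0010⟩ - 1/2|0100⟩ + 1/2|0110⟩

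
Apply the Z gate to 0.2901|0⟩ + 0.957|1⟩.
0.2901|0⟩ - 0.957|1⟩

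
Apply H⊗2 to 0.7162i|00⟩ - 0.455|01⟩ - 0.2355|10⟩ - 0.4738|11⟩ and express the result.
(-0.5822 + 0.3581i)|00⟩ + (0.3467 + 0.3581i)|01⟩ + (0.1272 + 0.3581i)|10⟩ + (0.1084 + 0.3581i)|11⟩

H⊗2 gives amp(|y⟩) = (1/2) Σ_x (−1)^(x·y) amp(|x⟩), where x·y is the number of positions in which both x and y have a 1.
|00⟩: (0.7162i - 0.455 - 0.2355 - 0.4738)/2 = (-0.5822 + 0.3581i)
|01⟩: (0.7162i + 0.455 - 0.2355 + 0.4738)/2 = (0.3467 + 0.3581i)
|10⟩: (0.7162i - 0.455 + 0.2355 + 0.4738)/2 = (0.1272 + 0.3581i)
|11⟩: (0.7162i + 0.455 + 0.2355 - 0.4738)/2 = (0.1084 + 0.3581i)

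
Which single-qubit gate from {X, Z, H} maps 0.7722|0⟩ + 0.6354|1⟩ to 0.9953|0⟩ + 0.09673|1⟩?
H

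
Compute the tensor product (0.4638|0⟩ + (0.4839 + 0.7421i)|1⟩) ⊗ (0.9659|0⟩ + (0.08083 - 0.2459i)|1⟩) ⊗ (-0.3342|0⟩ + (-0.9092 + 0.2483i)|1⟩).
-0.1497|000⟩ + (-0.4073 + 0.1112i)|001⟩ + (-0.01253 + 0.03811i)|010⟩ + (-0.005767 + 0.113i)|011⟩ + (-0.1562 - 0.2396i)|100⟩ + (-0.6029 - 0.5357i)|101⟩ + (-0.07406 + 0.01972i)|110⟩ + (-0.1868 + 0.1087i)|111⟩

amp(|b₁b₂…⟩) = product of the factor amplitudes for bits b₁, b₂, …; only kets whose every factor amplitude is nonzero survive.
|000⟩: (0.4638)(0.9659)(-0.3342) = -0.1497
|001⟩: (0.4638)(0.9659)(-0.9092 + 0.2483i) = (-0.4073 + 0.1112i)
|010⟩: (0.4638)(0.08083 - 0.2459i)(-0.3342) = (-0.01253 + 0.03811i)
|011⟩: (0.4638)(0.08083 - 0.2459i)(-0.9092 + 0.2483i) = (-0.005767 + 0.113i)
|100⟩: (0.4839 + 0.7421i)(0.9659)(-0.3342) = (-0.1562 - 0.2396i)
|101⟩: (0.4839 + 0.7421i)(0.9659)(-0.9092 + 0.2483i) = (-0.6029 - 0.5357i)
|110⟩: (0.4839 + 0.7421i)(0.08083 - 0.2459i)(-0.3342) = (-0.07406 + 0.01972i)
|111⟩: (0.4839 + 0.7421i)(0.08083 - 0.2459i)(-0.9092 + 0.2483i) = (-0.1868 + 0.1087i)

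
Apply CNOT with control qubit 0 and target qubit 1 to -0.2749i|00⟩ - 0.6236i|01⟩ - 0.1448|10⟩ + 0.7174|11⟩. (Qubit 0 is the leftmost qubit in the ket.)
-0.2749i|00⟩ - 0.6236i|01⟩ + 0.7174|10⟩ - 0.1448|11⟩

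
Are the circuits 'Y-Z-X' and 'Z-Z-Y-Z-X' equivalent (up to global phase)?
Yes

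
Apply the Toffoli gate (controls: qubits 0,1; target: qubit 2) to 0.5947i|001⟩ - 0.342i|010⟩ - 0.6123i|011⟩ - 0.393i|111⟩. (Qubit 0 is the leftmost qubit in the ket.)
0.5947i|001⟩ - 0.342i|010⟩ - 0.6123i|011⟩ - 0.393i|110⟩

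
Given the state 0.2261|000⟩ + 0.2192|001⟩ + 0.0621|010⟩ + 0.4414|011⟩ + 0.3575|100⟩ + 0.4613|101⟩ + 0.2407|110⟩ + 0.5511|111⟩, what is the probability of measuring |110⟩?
0.05794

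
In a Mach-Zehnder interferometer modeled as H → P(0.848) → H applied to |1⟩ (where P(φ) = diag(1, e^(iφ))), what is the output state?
(0.1693 - 0.375i)|0⟩ + (0.8307 + 0.375i)|1⟩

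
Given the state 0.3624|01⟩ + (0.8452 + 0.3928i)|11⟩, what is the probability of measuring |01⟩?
0.1313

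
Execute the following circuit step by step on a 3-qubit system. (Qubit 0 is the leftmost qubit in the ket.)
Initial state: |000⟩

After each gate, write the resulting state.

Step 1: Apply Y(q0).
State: i|100⟩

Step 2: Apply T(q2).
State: i|100⟩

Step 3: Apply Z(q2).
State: i|100⟩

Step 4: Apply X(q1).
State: i|110⟩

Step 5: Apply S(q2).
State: i|110⟩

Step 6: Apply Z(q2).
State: i|110⟩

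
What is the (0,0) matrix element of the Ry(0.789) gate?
0.9232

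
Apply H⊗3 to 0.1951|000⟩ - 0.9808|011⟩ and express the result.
-0.2778|000⟩ + 0.4157|001⟩ + 0.4157|010⟩ - 0.2778|011⟩ - 0.2778|100⟩ + 0.4157|101⟩ + 0.4157|110⟩ - 0.2778|111⟩

H⊗3 gives amp(|y⟩) = (1/2√2) Σ_x (−1)^(x·y) amp(|x⟩), where x·y is the number of positions in which both x and y have a 1.
|000⟩: (0.1951 - 0.9808)/(2√2) = -0.2778
|001⟩: (0.1951 + 0.9808)/(2√2) = 0.4157
|010⟩: (0.1951 + 0.9808)/(2√2) = 0.4157
|011⟩: (0.1951 - 0.9808)/(2√2) = -0.2778
|100⟩: (0.1951 - 0.9808)/(2√2) = -0.2778
|101⟩: (0.1951 + 0.9808)/(2√2) = 0.4157
|110⟩: (0.1951 + 0.9808)/(2√2) = 0.4157
|111⟩: (0.1951 - 0.9808)/(2√2) = -0.2778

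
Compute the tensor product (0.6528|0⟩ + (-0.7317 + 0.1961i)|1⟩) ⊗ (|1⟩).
0.6528|01⟩ + (-0.7317 + 0.1961i)|11⟩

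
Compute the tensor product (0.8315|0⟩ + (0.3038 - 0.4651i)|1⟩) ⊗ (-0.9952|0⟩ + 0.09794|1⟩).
-0.8275|00⟩ + 0.08144|01⟩ + (-0.3023 + 0.4629i)|10⟩ + (0.02975 - 0.04555i)|11⟩

amp(|b₁b₂…⟩) = product of the factor amplitudes for bits b₁, b₂, …; only kets whose every factor amplitude is nonzero survive.
|00⟩: (0.8315)(-0.9952) = -0.8275
|01⟩: (0.8315)(0.09794) = 0.08144
|10⟩: (0.3038 - 0.4651i)(-0.9952) = (-0.3023 + 0.4629i)
|11⟩: (0.3038 - 0.4651i)(0.09794) = (0.02975 - 0.04555i)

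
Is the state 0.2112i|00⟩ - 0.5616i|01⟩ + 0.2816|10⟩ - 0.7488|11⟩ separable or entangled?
Separable

Writing the state as a|00⟩ + b|01⟩ + c|10⟩ + d|11⟩, it is a product state iff ad − bc = 0.
Here (a, b, c, d) = (0.2112i, -0.5616i, 0.2816, -0.7488): ad − bc = (0.2112i)(-0.7488) − (-0.5616i)(0.2816) = 0, so the state is separable.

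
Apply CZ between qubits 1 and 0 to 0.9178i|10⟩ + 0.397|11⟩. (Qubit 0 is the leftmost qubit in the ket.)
0.9178i|10⟩ - 0.397|11⟩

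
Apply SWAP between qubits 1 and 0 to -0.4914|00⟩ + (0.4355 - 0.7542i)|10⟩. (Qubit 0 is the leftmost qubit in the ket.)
-0.4914|00⟩ + (0.4355 - 0.7542i)|01⟩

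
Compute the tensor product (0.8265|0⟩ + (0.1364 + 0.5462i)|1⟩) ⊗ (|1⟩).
0.8265|01⟩ + (0.1364 + 0.5462i)|11⟩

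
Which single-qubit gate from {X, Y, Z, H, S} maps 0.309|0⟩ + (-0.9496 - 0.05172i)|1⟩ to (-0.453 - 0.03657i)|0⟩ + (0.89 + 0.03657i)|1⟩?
H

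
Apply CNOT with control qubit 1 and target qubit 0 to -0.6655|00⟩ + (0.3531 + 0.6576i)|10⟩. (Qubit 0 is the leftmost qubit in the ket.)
-0.6655|00⟩ + (0.3531 + 0.6576i)|10⟩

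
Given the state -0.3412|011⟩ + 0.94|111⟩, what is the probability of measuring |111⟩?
0.8836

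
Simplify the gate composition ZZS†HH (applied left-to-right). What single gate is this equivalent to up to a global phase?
S†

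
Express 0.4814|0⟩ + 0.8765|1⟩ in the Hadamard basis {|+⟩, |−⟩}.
0.9602|+⟩ - 0.2794|−⟩

With |ψ⟩ = α|0⟩ + β|1⟩, the Hadamard-basis coefficients are ⟨+|ψ⟩ = (α + β)/√2 and ⟨−|ψ⟩ = (α − β)/√2.
Here α = 0.4814, β = 0.8765: (α + β)/√2 = 0.9602, (α − β)/√2 = -0.2794.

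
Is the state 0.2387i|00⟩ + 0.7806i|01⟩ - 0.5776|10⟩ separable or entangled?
Entangled

Writing the state as a|00⟩ + b|01⟩ + c|10⟩ + d|11⟩, it is a product state iff ad − bc = 0.
Here (a, b, c, d) = (0.2387i, 0.7806i, -0.5776, 0): ad − bc = (0.2387i)(0) − (0.7806i)(-0.5776) = 0.4509i ≠ 0, so the state is entangled.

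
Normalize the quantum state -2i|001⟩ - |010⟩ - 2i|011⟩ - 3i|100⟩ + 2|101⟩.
-0.4264i|001⟩ - 0.2132|010⟩ - 0.4264i|011⟩ - 0.6396i|100⟩ + 0.4264|101⟩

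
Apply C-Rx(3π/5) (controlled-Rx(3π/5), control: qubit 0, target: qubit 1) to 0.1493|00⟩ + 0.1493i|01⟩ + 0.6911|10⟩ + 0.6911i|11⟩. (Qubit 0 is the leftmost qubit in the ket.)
0.1493|00⟩ + 0.1493i|01⟩ + 0.9653|10⟩ - 0.1529i|11⟩

C-Rx(3π/5) leaves the control-|0⟩ kets |00⟩, |01⟩ unchanged and applies Rx(3π/5) to qubit 1 on the control-|1⟩ pair (|10⟩, |11⟩).
Rx(3π/5) = [[cos(θ/2), −i·sin(θ/2)], [−i·sin(θ/2), cos(θ/2)]]; θ = 3π/5, cos(θ/2) ≈ 0.587785, sin(θ/2) ≈ 0.809017.
With a = amp(|10⟩) = 0.6911 and b = amp(|11⟩) = 0.6911i:
new amp(|10⟩) = (0.587785)·a + (-0.809017i)·b = 0.9653
new amp(|11⟩) = (-0.809017i)·a + (0.587785)·b = -0.1529i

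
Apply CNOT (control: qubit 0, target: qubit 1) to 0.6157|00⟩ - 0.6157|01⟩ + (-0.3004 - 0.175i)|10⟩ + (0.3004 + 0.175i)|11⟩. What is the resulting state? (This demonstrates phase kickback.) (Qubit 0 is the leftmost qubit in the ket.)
0.6157|00⟩ - 0.6157|01⟩ + (0.3004 + 0.175i)|10⟩ + (-0.3004 - 0.175i)|11⟩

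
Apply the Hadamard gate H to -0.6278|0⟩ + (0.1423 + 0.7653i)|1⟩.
(-0.3433 + 0.5411i)|0⟩ + (-0.5445 - 0.5411i)|1⟩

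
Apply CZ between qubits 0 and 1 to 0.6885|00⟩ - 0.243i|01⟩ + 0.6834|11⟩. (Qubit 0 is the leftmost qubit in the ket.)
0.6885|00⟩ - 0.243i|01⟩ - 0.6834|11⟩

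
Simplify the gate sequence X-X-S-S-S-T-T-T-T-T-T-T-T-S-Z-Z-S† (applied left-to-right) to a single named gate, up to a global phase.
S†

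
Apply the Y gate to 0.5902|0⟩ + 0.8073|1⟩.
-0.8073i|0⟩ + 0.5902i|1⟩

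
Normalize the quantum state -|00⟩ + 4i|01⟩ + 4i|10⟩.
-0.1741|00⟩ + 0.6963i|01⟩ + 0.6963i|10⟩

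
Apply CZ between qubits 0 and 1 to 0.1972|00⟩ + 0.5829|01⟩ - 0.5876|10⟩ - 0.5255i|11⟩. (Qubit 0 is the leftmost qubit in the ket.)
0.1972|00⟩ + 0.5829|01⟩ - 0.5876|10⟩ + 0.5255i|11⟩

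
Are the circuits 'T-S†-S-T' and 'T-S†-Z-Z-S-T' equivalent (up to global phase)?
Yes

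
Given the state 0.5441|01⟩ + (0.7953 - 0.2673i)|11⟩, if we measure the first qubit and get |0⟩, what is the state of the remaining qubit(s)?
|1⟩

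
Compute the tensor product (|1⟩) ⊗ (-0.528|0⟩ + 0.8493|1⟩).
-0.528|10⟩ + 0.8493|11⟩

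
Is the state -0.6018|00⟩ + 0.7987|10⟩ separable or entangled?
Separable

Writing the state as a|00⟩ + b|01⟩ + c|10⟩ + d|11⟩, it is a product state iff ad − bc = 0.
Here (a, b, c, d) = (-0.6018, 0, 0.7987, 0): ad − bc = (-0.6018)(0) − (0)(0.7987) = 0, so the state is separable.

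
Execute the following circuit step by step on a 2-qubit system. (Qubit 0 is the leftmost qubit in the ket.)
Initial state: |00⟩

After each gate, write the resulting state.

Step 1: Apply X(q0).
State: |10⟩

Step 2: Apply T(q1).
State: |10⟩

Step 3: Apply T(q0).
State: (1/√2 + (1/√2)i)|10⟩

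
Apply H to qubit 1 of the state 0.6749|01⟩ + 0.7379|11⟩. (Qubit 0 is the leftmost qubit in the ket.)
0.4772|00⟩ - 0.4772|01⟩ + 0.5218|10⟩ - 0.5218|11⟩

H on qubit 1 mixes each pair of kets that differ only in qubit 1: amplitudes (a, b) of (|…0…⟩, |…1…⟩) become ((a + b)/√2, (a − b)/√2). Kets absent from the input have amplitude 0.
(|00⟩, |01⟩): (a, b) = (0, 0.6749) → (0.4772, -0.4772)
(|10⟩, |11⟩): (a, b) = (0, 0.7379) → (0.5218, -0.5218)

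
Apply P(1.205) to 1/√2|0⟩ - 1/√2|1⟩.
1/√2|0⟩ + (-0.2529 - 0.6603i)|1⟩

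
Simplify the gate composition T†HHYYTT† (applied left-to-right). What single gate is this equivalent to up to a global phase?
T†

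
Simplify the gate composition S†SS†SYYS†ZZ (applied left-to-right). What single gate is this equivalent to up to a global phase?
S†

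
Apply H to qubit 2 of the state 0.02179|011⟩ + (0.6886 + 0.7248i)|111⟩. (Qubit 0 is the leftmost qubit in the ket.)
0.01541|010⟩ - 0.01541|011⟩ + (0.4869 + 0.5125i)|110⟩ + (-0.4869 - 0.5125i)|111⟩

H on qubit 2 mixes each pair of kets that differ only in qubit 2: amplitudes (a, b) of (|…0…⟩, |…1…⟩) become ((a + b)/√2, (a − b)/√2). Kets absent from the input have amplitude 0.
(|010⟩, |011⟩): (a, b) = (0, 0.02179) → (0.01541, -0.01541)
(|110⟩, |111⟩): (a, b) = (0, (0.6886 + 0.7248i)) → ((0.4869 + 0.5125i), (-0.4869 - 0.5125i))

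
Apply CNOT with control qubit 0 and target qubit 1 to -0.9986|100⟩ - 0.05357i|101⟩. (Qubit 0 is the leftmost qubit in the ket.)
-0.9986|110⟩ - 0.05357i|111⟩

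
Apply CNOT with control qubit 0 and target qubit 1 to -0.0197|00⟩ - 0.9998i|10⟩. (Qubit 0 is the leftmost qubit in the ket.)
-0.0197|00⟩ - 0.9998i|11⟩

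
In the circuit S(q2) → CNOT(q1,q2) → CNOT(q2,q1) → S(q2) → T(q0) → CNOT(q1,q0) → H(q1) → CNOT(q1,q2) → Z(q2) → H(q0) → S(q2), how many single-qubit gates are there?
7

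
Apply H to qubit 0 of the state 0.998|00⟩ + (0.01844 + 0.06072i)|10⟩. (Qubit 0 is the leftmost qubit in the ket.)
(0.7187 + 0.04294i)|00⟩ + (0.6927 - 0.04294i)|10⟩

H on qubit 0 mixes each pair of kets that differ only in qubit 0: amplitudes (a, b) of (|…0…⟩, |…1…⟩) become ((a + b)/√2, (a − b)/√2). Kets absent from the input have amplitude 0.
(|00⟩, |10⟩): (a, b) = (0.998, (0.01844 + 0.06072i)) → ((0.7187 + 0.04294i), (0.6927 - 0.04294i))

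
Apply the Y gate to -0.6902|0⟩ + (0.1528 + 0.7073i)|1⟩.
(0.7073 - 0.1528i)|0⟩ - 0.6902i|1⟩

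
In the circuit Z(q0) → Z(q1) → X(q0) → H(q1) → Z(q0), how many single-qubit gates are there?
5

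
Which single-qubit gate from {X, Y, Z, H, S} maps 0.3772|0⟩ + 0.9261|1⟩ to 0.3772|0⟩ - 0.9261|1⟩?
Z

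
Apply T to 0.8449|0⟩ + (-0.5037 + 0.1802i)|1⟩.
0.8449|0⟩ + (-0.4836 - 0.2287i)|1⟩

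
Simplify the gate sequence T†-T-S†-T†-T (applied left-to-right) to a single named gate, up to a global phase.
S†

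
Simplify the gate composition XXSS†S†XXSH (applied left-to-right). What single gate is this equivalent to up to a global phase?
H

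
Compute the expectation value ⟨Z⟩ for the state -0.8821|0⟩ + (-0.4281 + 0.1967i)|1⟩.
0.5561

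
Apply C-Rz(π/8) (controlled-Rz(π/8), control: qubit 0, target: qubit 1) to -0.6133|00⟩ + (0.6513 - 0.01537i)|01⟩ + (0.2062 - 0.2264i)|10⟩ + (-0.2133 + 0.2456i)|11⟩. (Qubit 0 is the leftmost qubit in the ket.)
-0.6133|00⟩ + (0.6513 - 0.01537i)|01⟩ + (0.1581 - 0.2623i)|10⟩ + (-0.2571 + 0.1993i)|11⟩

C-Rz(π/8) leaves the control-|0⟩ kets |00⟩, |01⟩ unchanged and applies Rz(π/8) to qubit 1 on the control-|1⟩ pair (|10⟩, |11⟩).
Rz(π/8) = [[e^(−iθ/2), 0], [0, e^(iθ/2)]] with e^(±iθ/2) = cos(θ/2) ± i·sin(θ/2); θ = π/8, cos(θ/2) ≈ 0.980785, sin(θ/2) ≈ 0.19509.
With a = amp(|10⟩) = (0.2062 - 0.2264i) and b = amp(|11⟩) = (-0.2133 + 0.2456i):
new amp(|10⟩) = (0.980785 - 0.19509i)·a = (0.1581 - 0.2623i)
new amp(|11⟩) = (0.980785 + 0.19509i)·b = (-0.2571 + 0.1993i)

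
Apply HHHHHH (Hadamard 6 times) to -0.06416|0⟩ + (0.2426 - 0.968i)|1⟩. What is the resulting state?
-0.06416|0⟩ + (0.2426 - 0.968i)|1⟩

H² = I, so an even number of Hadamards cancels: H^6 = I and the state is unchanged.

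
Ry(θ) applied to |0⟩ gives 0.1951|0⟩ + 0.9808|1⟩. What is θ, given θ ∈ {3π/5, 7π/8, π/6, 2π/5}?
7π/8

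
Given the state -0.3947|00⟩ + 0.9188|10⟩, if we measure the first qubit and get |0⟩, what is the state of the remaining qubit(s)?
-|0⟩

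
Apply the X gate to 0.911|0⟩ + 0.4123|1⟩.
0.4123|0⟩ + 0.911|1⟩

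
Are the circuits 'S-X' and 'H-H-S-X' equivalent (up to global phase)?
Yes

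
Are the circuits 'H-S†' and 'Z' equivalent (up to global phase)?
No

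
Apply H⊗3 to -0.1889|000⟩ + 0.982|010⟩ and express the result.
0.2804|000⟩ + 0.2804|001⟩ - 0.414|010⟩ - 0.414|011⟩ + 0.2804|100⟩ + 0.2804|101⟩ - 0.414|110⟩ - 0.414|111⟩

H⊗3 gives amp(|y⟩) = (1/2√2) Σ_x (−1)^(x·y) amp(|x⟩), where x·y is the number of positions in which both x and y have a 1.
|000⟩: (-0.1889 + 0.982)/(2√2) = 0.2804
|001⟩: (-0.1889 + 0.982)/(2√2) = 0.2804
|010⟩: (-0.1889 - 0.982)/(2√2) = -0.414
|011⟩: (-0.1889 - 0.982)/(2√2) = -0.414
|100⟩: (-0.1889 + 0.982)/(2√2) = 0.2804
|101⟩: (-0.1889 + 0.982)/(2√2) = 0.2804
|110⟩: (-0.1889 - 0.982)/(2√2) = -0.414
|111⟩: (-0.1889 - 0.982)/(2√2) = -0.414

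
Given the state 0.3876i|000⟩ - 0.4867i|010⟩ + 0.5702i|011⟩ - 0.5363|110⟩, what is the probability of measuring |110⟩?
0.2876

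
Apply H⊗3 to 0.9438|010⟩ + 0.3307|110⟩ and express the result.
0.4506|000⟩ + 0.4506|001⟩ - 0.4506|010⟩ - 0.4506|011⟩ + 0.2168|100⟩ + 0.2168|101⟩ - 0.2168|110⟩ - 0.2168|111⟩

H⊗3 gives amp(|y⟩) = (1/2√2) Σ_x (−1)^(x·y) amp(|x⟩), where x·y is the number of positions in which both x and y have a 1.
|000⟩: (0.9438 + 0.3307)/(2√2) = 0.4506
|001⟩: (0.9438 + 0.3307)/(2√2) = 0.4506
|010⟩: (-0.9438 - 0.3307)/(2√2) = -0.4506
|011⟩: (-0.9438 - 0.3307)/(2√2) = -0.4506
|100⟩: (0.9438 - 0.3307)/(2√2) = 0.2168
|101⟩: (0.9438 - 0.3307)/(2√2) = 0.2168
|110⟩: (-0.9438 + 0.3307)/(2√2) = -0.2168
|111⟩: (-0.9438 + 0.3307)/(2√2) = -0.2168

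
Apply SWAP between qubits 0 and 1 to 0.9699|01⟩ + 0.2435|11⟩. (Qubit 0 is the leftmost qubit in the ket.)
0.9699|10⟩ + 0.2435|11⟩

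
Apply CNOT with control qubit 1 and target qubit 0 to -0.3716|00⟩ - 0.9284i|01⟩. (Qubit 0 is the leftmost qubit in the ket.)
-0.3716|00⟩ - 0.9284i|11⟩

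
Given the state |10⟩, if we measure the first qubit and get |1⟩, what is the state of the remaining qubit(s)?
|0⟩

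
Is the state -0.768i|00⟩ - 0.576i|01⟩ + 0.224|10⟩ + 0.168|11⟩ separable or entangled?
Separable

Writing the state as a|00⟩ + b|01⟩ + c|10⟩ + d|11⟩, it is a product state iff ad − bc = 0.
Here (a, b, c, d) = (-0.768i, -0.576i, 0.224, 0.168): ad − bc = (-0.768i)(0.168) − (-0.576i)(0.224) = 0, so the state is separable.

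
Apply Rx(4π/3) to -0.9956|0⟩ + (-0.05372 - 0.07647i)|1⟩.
(0.4316 + 0.04652i)|0⟩ + (0.02686 + 0.9004i)|1⟩

Rx(4π/3) = [[cos(θ/2), −i·sin(θ/2)], [−i·sin(θ/2), cos(θ/2)]]; θ = 4π/3, cos(θ/2) ≈ -0.5, sin(θ/2) ≈ 0.866025.
With a = amp(|0⟩) = -0.9956 and b = amp(|1⟩) = (-0.05372 - 0.07647i):
new amp(|0⟩) = (-0.5)·a + (-0.866025i)·b = (0.4316 + 0.04652i)
new amp(|1⟩) = (-0.866025i)·a + (-0.5)·b = (0.02686 + 0.9004i)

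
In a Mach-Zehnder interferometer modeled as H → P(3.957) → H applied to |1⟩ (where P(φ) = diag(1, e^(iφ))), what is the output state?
(0.8428 + 0.364i)|0⟩ + (0.1572 - 0.364i)|1⟩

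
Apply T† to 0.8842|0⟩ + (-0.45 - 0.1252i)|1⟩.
0.8842|0⟩ + (-0.4067 + 0.2297i)|1⟩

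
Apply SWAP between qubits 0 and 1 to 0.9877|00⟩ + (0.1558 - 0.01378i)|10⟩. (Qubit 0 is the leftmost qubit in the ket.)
0.9877|00⟩ + (0.1558 - 0.01378i)|01⟩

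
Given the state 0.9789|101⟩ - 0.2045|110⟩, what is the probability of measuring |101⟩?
0.9582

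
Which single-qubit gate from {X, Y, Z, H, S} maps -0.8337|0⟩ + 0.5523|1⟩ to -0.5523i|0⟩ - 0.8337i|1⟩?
Y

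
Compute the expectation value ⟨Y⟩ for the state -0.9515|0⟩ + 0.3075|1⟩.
0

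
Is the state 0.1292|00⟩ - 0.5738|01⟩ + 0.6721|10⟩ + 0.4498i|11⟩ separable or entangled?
Entangled

Writing the state as a|00⟩ + b|01⟩ + c|10⟩ + d|11⟩, it is a product state iff ad − bc = 0.
Here (a, b, c, d) = (0.1292, -0.5738, 0.6721, 0.4498i): ad − bc = (0.1292)(0.4498i) − (-0.5738)(0.6721) = (0.3857 + 0.05811i) ≠ 0, so the state is entangled.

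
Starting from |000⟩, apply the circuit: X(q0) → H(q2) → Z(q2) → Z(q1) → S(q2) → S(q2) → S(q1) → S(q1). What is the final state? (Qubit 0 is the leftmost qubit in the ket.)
1/√2|100⟩ + 1/√2|101⟩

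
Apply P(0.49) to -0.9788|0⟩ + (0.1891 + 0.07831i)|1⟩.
-0.9788|0⟩ + (0.13 + 0.1581i)|1⟩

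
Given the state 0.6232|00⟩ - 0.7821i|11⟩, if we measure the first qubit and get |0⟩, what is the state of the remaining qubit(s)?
|0⟩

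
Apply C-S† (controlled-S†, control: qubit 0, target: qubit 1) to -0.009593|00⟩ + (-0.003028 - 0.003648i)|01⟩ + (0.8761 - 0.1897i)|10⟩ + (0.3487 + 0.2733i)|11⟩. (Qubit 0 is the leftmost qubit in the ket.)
-0.009593|00⟩ + (-0.003028 - 0.003648i)|01⟩ + (0.8761 - 0.1897i)|10⟩ + (0.2733 - 0.3487i)|11⟩

C-S† leaves the control-|0⟩ kets |00⟩, |01⟩ unchanged and applies S† to qubit 1 on the control-|1⟩ pair (|10⟩, |11⟩).
S† = [[1, 0], [0, -i]].
With a = amp(|10⟩) = (0.8761 - 0.1897i) and b = amp(|11⟩) = (0.3487 + 0.2733i):
new amp(|10⟩) = (1)·a = (0.8761 - 0.1897i)
new amp(|11⟩) = (-i)·b = (0.2733 - 0.3487i)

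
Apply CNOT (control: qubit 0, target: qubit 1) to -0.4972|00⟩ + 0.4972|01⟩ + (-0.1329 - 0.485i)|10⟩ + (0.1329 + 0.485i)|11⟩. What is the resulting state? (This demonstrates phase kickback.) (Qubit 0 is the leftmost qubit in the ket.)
-0.4972|00⟩ + 0.4972|01⟩ + (0.1329 + 0.485i)|10⟩ + (-0.1329 - 0.485i)|11⟩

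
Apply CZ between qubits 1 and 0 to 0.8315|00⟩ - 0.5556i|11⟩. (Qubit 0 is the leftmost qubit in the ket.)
0.8315|00⟩ + 0.5556i|11⟩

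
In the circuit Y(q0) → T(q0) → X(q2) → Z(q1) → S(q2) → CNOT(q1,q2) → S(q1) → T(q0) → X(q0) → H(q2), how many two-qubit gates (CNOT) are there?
1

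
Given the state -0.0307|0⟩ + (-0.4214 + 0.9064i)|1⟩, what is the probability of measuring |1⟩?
0.9991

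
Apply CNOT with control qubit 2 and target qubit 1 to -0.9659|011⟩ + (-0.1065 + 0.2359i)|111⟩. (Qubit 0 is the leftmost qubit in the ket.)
-0.9659|001⟩ + (-0.1065 + 0.2359i)|101⟩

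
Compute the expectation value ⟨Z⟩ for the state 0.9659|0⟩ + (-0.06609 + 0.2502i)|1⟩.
0.866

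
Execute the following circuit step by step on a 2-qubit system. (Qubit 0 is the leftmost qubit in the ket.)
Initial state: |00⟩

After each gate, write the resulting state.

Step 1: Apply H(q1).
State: 1/√2|00⟩ + 1/√2|01⟩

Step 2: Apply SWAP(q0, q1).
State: 1/√2|00⟩ + 1/√2|10⟩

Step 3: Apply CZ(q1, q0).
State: 1/√2|00⟩ + 1/√2|10⟩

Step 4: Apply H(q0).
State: |00⟩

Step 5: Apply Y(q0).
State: i|10⟩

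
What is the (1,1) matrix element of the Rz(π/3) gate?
(0.866 + (1/2)i)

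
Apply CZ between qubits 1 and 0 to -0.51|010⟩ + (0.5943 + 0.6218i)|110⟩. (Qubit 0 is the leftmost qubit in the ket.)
-0.51|010⟩ + (-0.5943 - 0.6218i)|110⟩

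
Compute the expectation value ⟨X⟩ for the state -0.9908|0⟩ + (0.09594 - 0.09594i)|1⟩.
-0.1901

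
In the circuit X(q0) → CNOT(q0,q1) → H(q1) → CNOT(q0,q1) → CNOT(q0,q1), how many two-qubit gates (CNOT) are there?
3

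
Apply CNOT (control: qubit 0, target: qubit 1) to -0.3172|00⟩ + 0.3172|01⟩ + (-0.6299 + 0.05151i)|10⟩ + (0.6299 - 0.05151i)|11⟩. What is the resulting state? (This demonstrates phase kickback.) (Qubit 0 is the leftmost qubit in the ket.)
-0.3172|00⟩ + 0.3172|01⟩ + (0.6299 - 0.05151i)|10⟩ + (-0.6299 + 0.05151i)|11⟩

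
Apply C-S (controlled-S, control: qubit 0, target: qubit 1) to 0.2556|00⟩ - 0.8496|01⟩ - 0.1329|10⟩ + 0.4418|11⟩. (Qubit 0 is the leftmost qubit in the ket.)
0.2556|00⟩ - 0.8496|01⟩ - 0.1329|10⟩ + 0.4418i|11⟩

C-S leaves the control-|0⟩ kets |00⟩, |01⟩ unchanged and applies S to qubit 1 on the control-|1⟩ pair (|10⟩, |11⟩).
S = [[1, 0], [0, i]].
With a = amp(|10⟩) = -0.1329 and b = amp(|11⟩) = 0.4418:
new amp(|10⟩) = (1)·a = -0.1329
new amp(|11⟩) = (i)·b = 0.4418i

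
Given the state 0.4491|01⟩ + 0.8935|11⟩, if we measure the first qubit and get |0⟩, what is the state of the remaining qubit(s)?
|1⟩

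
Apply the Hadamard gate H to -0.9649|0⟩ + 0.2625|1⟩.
-0.4967|0⟩ - 0.8679|1⟩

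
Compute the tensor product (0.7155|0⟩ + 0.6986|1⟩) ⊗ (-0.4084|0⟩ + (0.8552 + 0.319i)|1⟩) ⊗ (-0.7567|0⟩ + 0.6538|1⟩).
0.2211|000⟩ - 0.191|001⟩ + (-0.463 - 0.1727i)|010⟩ + (0.4001 + 0.1492i)|011⟩ + 0.2159|100⟩ - 0.1865|101⟩ + (-0.4521 - 0.1686i)|110⟩ + (0.3906 + 0.1457i)|111⟩

amp(|b₁b₂…⟩) = product of the factor amplitudes for bits b₁, b₂, …; only kets whose every factor amplitude is nonzero survive.
|000⟩: (0.7155)(-0.4084)(-0.7567) = 0.2211
|001⟩: (0.7155)(-0.4084)(0.6538) = -0.191
|010⟩: (0.7155)(0.8552 + 0.319i)(-0.7567) = (-0.463 - 0.1727i)
|011⟩: (0.7155)(0.8552 + 0.319i)(0.6538) = (0.4001 + 0.1492i)
|100⟩: (0.6986)(-0.4084)(-0.7567) = 0.2159
|101⟩: (0.6986)(-0.4084)(0.6538) = -0.1865
|110⟩: (0.6986)(0.8552 + 0.319i)(-0.7567) = (-0.4521 - 0.1686i)
|111⟩: (0.6986)(0.8552 + 0.319i)(0.6538) = (0.3906 + 0.1457i)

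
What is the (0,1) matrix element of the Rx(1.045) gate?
-0.499i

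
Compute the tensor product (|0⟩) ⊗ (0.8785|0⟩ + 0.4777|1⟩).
0.8785|00⟩ + 0.4777|01⟩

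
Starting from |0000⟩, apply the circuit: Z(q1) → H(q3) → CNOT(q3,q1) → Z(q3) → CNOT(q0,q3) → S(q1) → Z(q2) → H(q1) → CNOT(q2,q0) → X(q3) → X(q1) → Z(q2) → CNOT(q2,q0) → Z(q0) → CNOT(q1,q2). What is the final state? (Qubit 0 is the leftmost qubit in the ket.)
(1/2)i|0000⟩ + 1/2|0001⟩ - (1/2)i|0110⟩ + 1/2|0111⟩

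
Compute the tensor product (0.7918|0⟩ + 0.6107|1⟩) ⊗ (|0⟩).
0.7918|00⟩ + 0.6107|10⟩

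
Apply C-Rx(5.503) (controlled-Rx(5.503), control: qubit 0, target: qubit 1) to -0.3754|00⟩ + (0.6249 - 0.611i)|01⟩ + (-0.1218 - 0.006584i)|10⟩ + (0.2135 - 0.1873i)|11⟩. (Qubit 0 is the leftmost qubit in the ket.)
-0.3754|00⟩ + (0.6249 - 0.611i)|01⟩ + (0.04142 - 0.0751i)|10⟩ + (-0.2 + 0.2195i)|11⟩

C-Rx(5.503) leaves the control-|0⟩ kets |00⟩, |01⟩ unchanged and applies Rx(5.503) to qubit 1 on the control-|1⟩ pair (|10⟩, |11⟩).
Rx(5.503) = [[cos(θ/2), −i·sin(θ/2)], [−i·sin(θ/2), cos(θ/2)]]; θ = 5.503, cos(θ/2) ≈ -0.924874, sin(θ/2) ≈ 0.380274.
With a = amp(|10⟩) = (-0.1218 - 0.006584i) and b = amp(|11⟩) = (0.2135 - 0.1873i):
new amp(|10⟩) = (-0.924874)·a + (-0.380274i)·b = (0.04142 - 0.0751i)
new amp(|11⟩) = (-0.380274i)·a + (-0.924874)·b = (-0.2 + 0.2195i)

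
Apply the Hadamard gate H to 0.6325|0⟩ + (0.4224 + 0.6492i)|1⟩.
(0.7459 + 0.4591i)|0⟩ + (0.1486 - 0.4591i)|1⟩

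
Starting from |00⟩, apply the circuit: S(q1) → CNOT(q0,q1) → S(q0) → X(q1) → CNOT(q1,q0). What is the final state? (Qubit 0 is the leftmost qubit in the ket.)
|11⟩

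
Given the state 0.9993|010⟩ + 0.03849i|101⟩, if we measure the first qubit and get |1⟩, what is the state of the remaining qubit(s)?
i|01⟩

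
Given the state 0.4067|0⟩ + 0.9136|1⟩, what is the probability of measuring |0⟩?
0.1654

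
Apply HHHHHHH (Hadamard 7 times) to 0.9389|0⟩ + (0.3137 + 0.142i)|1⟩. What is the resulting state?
(0.8857 + 0.1004i)|0⟩ + (0.4421 - 0.1004i)|1⟩

H² = I, so H^7 = H: a single Hadamard. With (a, b) = (0.9389, (0.3137 + 0.142i)), H gives ((a + b)/√2, (a − b)/√2) = ((0.8857 + 0.1004i), (0.4421 - 0.1004i)).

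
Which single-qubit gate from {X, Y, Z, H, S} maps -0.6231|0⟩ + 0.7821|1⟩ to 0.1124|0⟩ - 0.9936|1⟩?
H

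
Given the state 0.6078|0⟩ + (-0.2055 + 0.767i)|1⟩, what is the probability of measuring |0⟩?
0.3694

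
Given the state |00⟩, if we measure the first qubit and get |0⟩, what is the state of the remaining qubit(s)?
|0⟩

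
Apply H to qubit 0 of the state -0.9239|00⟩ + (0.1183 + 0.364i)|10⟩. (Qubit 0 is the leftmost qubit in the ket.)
(-0.5696 + 0.2574i)|00⟩ + (-0.7369 - 0.2574i)|10⟩

H on qubit 0 mixes each pair of kets that differ only in qubit 0: amplitudes (a, b) of (|…0…⟩, |…1…⟩) become ((a + b)/√2, (a − b)/√2). Kets absent from the input have amplitude 0.
(|00⟩, |10⟩): (a, b) = (-0.9239, (0.1183 + 0.364i)) → ((-0.5696 + 0.2574i), (-0.7369 - 0.2574i))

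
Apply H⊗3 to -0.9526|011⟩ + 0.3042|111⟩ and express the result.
-0.2292|000⟩ + 0.2292|001⟩ + 0.2292|010⟩ - 0.2292|011⟩ - 0.4443|100⟩ + 0.4443|101⟩ + 0.4443|110⟩ - 0.4443|111⟩

H⊗3 gives amp(|y⟩) = (1/2√2) Σ_x (−1)^(x·y) amp(|x⟩), where x·y is the number of positions in which both x and y have a 1.
|000⟩: (-0.9526 + 0.3042)/(2√2) = -0.2292
|001⟩: (0.9526 - 0.3042)/(2√2) = 0.2292
|010⟩: (0.9526 - 0.3042)/(2√2) = 0.2292
|011⟩: (-0.9526 + 0.3042)/(2√2) = -0.2292
|100⟩: (-0.9526 - 0.3042)/(2√2) = -0.4443
|101⟩: (0.9526 + 0.3042)/(2√2) = 0.4443
|110⟩: (0.9526 + 0.3042)/(2√2) = 0.4443
|111⟩: (-0.9526 - 0.3042)/(2√2) = -0.4443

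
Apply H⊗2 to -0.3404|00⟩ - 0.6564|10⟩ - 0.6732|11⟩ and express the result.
-0.835|00⟩ - 0.1618|01⟩ + 0.4946|10⟩ - 0.1786|11⟩

H⊗2 gives amp(|y⟩) = (1/2) Σ_x (−1)^(x·y) amp(|x⟩), where x·y is the number of positions in which both x and y have a 1.
|00⟩: (-0.3404 - 0.6564 - 0.6732)/2 = -0.835
|01⟩: (-0.3404 - 0.6564 + 0.6732)/2 = -0.1618
|10⟩: (-0.3404 + 0.6564 + 0.6732)/2 = 0.4946
|11⟩: (-0.3404 + 0.6564 - 0.6732)/2 = -0.1786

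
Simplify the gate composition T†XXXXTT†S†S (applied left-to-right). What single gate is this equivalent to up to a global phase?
T†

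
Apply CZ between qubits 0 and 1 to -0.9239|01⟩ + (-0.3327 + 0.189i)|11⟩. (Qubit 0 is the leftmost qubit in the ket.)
-0.9239|01⟩ + (0.3327 - 0.189i)|11⟩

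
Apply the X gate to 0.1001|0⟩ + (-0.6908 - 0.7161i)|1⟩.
(-0.6908 - 0.7161i)|0⟩ + 0.1001|1⟩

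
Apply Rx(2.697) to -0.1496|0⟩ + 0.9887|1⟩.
(-0.03298 - 0.9644i)|0⟩ + (0.218 + 0.1459i)|1⟩

Rx(2.697) = [[cos(θ/2), −i·sin(θ/2)], [−i·sin(θ/2), cos(θ/2)]]; θ = 2.697, cos(θ/2) ≈ 0.22047, sin(θ/2) ≈ 0.975394.
With a = amp(|0⟩) = -0.1496 and b = amp(|1⟩) = 0.9887:
new amp(|0⟩) = (0.22047)·a + (-0.975394i)·b = (-0.03298 - 0.9644i)
new amp(|1⟩) = (-0.975394i)·a + (0.22047)·b = (0.218 + 0.1459i)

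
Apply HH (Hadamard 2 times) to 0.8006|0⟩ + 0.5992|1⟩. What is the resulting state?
0.8006|0⟩ + 0.5992|1⟩

H² = I, so an even number of Hadamards cancels: H^2 = I and the state is unchanged.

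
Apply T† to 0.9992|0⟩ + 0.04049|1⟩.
0.9992|0⟩ + (0.02863 - 0.02863i)|1⟩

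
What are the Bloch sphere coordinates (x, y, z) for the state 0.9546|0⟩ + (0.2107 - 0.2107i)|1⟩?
(0.4023, -0.4023, 0.8225)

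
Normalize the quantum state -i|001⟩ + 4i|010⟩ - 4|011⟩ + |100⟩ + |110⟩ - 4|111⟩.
-0.14i|001⟩ + 0.5601i|010⟩ - 0.5601|011⟩ + 0.14|100⟩ + 0.14|110⟩ - 0.5601|111⟩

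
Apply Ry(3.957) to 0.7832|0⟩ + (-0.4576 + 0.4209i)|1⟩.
(0.1096 - 0.3864i)|0⟩ + (0.9004 - 0.1669i)|1⟩

Ry(3.957) = [[cos(θ/2), −sin(θ/2)], [sin(θ/2), cos(θ/2)]]; θ = 3.957, cos(θ/2) ≈ -0.396502, sin(θ/2) ≈ 0.918034.
With a = amp(|0⟩) = 0.7832 and b = amp(|1⟩) = (-0.4576 + 0.4209i):
new amp(|0⟩) = (-0.396502)·a + (-0.918034)·b = (0.1096 - 0.3864i)
new amp(|1⟩) = (0.918034)·a + (-0.396502)·b = (0.9004 - 0.1669i)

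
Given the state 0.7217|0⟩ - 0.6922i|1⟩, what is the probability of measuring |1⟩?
0.4791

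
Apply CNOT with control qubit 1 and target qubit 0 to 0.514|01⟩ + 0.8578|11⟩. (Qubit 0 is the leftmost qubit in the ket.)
0.8578|01⟩ + 0.514|11⟩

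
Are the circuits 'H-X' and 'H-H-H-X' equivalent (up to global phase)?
Yes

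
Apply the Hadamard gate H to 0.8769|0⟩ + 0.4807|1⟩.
0.96|0⟩ + 0.2802|1⟩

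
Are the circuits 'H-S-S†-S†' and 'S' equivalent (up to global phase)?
No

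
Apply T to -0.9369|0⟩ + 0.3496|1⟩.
-0.9369|0⟩ + (0.2472 + 0.2472i)|1⟩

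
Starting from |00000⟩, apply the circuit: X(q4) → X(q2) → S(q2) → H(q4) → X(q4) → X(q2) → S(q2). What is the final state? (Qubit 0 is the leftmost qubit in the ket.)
-(1/√2)i|00000⟩ + (1/√2)i|00001⟩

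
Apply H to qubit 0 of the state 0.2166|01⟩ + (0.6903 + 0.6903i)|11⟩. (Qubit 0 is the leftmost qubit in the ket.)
(0.6413 + 0.4881i)|01⟩ + (-0.335 - 0.4881i)|11⟩

H on qubit 0 mixes each pair of kets that differ only in qubit 0: amplitudes (a, b) of (|…0…⟩, |…1…⟩) become ((a + b)/√2, (a − b)/√2). Kets absent from the input have amplitude 0.
(|01⟩, |11⟩): (a, b) = (0.2166, (0.6903 + 0.6903i)) → ((0.6413 + 0.4881i), (-0.335 - 0.4881i))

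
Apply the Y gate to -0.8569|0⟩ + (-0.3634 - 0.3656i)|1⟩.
(-0.3656 + 0.3634i)|0⟩ - 0.8569i|1⟩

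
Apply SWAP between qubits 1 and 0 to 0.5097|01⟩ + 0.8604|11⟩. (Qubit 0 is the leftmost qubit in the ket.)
0.5097|10⟩ + 0.8604|11⟩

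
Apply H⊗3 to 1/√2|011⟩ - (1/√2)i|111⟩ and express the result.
(0.25 - 0.25i)|000⟩ + (-0.25 + 0.25i)|001⟩ + (-0.25 + 0.25i)|010⟩ + (0.25 - 0.25i)|011⟩ + (0.25 + 0.25i)|100⟩ + (-0.25 - 0.25i)|101⟩ + (-0.25 - 0.25i)|110⟩ + (0.25 + 0.25i)|111⟩

H⊗3 gives amp(|y⟩) = (1/2√2) Σ_x (−1)^(x·y) amp(|x⟩), where x·y is the number of positions in which both x and y have a 1.
|000⟩: (1/√2 - (1/√2)i)/(2√2) = (0.25 - 0.25i)
|001⟩: (-1/√2 + (1/√2)i)/(2√2) = (-0.25 + 0.25i)
|010⟩: (-1/√2 + (1/√2)i)/(2√2) = (-0.25 + 0.25i)
|011⟩: (1/√2 - (1/√2)i)/(2√2) = (0.25 - 0.25i)
|100⟩: (1/√2 + (1/√2)i)/(2√2) = (0.25 + 0.25i)
|101⟩: (-1/√2 - (1/√2)i)/(2√2) = (-0.25 - 0.25i)
|110⟩: (-1/√2 - (1/√2)i)/(2√2) = (-0.25 - 0.25i)
|111⟩: (1/√2 + (1/√2)i)/(2√2) = (0.25 + 0.25i)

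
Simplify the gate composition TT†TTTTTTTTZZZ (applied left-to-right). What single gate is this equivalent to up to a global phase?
Z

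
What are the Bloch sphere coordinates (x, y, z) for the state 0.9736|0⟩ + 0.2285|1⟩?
(0.4449, 0, 0.8957)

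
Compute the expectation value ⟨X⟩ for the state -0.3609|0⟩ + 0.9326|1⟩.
-0.6732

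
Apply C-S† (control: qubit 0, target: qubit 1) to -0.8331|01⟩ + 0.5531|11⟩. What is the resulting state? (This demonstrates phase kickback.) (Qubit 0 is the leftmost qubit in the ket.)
-0.8331|01⟩ - 0.5531i|11⟩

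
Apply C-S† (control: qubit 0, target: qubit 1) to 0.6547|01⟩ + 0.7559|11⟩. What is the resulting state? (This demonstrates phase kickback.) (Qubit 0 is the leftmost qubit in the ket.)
0.6547|01⟩ - 0.7559i|11⟩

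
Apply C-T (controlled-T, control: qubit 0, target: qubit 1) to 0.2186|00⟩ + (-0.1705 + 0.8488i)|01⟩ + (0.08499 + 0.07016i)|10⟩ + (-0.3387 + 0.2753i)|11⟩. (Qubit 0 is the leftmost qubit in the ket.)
0.2186|00⟩ + (-0.1705 + 0.8488i)|01⟩ + (0.08499 + 0.07016i)|10⟩ + (-0.4342 - 0.04483i)|11⟩

C-T leaves the control-|0⟩ kets |00⟩, |01⟩ unchanged and applies T to qubit 1 on the control-|1⟩ pair (|10⟩, |11⟩).
T = [[1, 0], [0, (1/√2 + (1/√2)i)]].
With a = amp(|10⟩) = (0.08499 + 0.07016i) and b = amp(|11⟩) = (-0.3387 + 0.2753i):
new amp(|10⟩) = (1)·a = (0.08499 + 0.07016i)
new amp(|11⟩) = (1/√2 + (1/√2)i)·b = (-0.4342 - 0.04483i)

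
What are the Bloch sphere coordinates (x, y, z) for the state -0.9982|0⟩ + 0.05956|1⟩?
(-0.1189, 0, 0.9929)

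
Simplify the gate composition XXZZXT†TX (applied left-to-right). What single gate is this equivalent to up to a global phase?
I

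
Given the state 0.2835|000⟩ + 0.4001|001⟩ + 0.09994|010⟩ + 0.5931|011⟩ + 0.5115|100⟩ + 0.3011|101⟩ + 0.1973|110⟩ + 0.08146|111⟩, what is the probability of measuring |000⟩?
0.08037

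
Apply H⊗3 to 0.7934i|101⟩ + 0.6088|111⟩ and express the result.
(0.2152 + 0.2805i)|000⟩ + (-0.2152 - 0.2805i)|001⟩ + (-0.2152 + 0.2805i)|010⟩ + (0.2152 - 0.2805i)|011⟩ + (-0.2152 - 0.2805i)|100⟩ + (0.2152 + 0.2805i)|101⟩ + (0.2152 - 0.2805i)|110⟩ + (-0.2152 + 0.2805i)|111⟩

H⊗3 gives amp(|y⟩) = (1/2√2) Σ_x (−1)^(x·y) amp(|x⟩), where x·y is the number of positions in which both x and y have a 1.
|000⟩: (0.7934i + 0.6088)/(2√2) = (0.2152 + 0.2805i)
|001⟩: (-0.7934i - 0.6088)/(2√2) = (-0.2152 - 0.2805i)
|010⟩: (0.7934i - 0.6088)/(2√2) = (-0.2152 + 0.2805i)
|011⟩: (-0.7934i + 0.6088)/(2√2) = (0.2152 - 0.2805i)
|100⟩: (-0.7934i - 0.6088)/(2√2) = (-0.2152 - 0.2805i)
|101⟩: (0.7934i + 0.6088)/(2√2) = (0.2152 + 0.2805i)
|110⟩: (-0.7934i + 0.6088)/(2√2) = (0.2152 - 0.2805i)
|111⟩: (0.7934i - 0.6088)/(2√2) = (-0.2152 + 0.2805i)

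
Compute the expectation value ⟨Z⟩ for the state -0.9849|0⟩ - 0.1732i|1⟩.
0.94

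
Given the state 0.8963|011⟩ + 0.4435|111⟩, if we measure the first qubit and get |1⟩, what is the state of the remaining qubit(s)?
|11⟩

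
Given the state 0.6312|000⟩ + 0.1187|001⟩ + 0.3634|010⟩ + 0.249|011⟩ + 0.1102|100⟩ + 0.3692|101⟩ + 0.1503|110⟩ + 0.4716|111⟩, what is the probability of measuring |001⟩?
0.01409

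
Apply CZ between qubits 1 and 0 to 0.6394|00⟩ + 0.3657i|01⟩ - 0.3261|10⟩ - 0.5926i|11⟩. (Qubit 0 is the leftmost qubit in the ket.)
0.6394|00⟩ + 0.3657i|01⟩ - 0.3261|10⟩ + 0.5926i|11⟩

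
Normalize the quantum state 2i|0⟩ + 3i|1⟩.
0.5547i|0⟩ + 0.8321i|1⟩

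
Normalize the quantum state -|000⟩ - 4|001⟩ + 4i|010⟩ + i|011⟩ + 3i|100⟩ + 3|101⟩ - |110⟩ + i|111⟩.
-0.1361|000⟩ - 0.5443|001⟩ + 0.5443i|010⟩ + 0.1361i|011⟩ + (1/√6)i|100⟩ + 1/√6|101⟩ - 0.1361|110⟩ + 0.1361i|111⟩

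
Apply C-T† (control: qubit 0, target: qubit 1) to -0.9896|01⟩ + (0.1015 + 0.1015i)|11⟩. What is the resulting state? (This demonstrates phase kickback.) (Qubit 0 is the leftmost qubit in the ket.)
-0.9896|01⟩ + 0.1435|11⟩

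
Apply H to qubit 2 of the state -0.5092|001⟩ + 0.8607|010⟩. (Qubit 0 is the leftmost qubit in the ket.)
-0.3601|000⟩ + 0.3601|001⟩ + 0.6086|010⟩ + 0.6086|011⟩

H on qubit 2 mixes each pair of kets that differ only in qubit 2: amplitudes (a, b) of (|…0…⟩, |…1…⟩) become ((a + b)/√2, (a − b)/√2). Kets absent from the input have amplitude 0.
(|000⟩, |001⟩): (a, b) = (0, -0.5092) → (-0.3601, 0.3601)
(|010⟩, |011⟩): (a, b) = (0.8607, 0) → (0.6086, 0.6086)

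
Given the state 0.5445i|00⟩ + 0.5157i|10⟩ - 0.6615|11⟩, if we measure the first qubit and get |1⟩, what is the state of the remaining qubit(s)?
0.6148i|0⟩ - 0.7887|1⟩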